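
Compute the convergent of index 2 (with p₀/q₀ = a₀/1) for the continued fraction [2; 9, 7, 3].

Using pₖ = aₖpₖ₋₁ + pₖ₋₂, qₖ = aₖqₖ₋₁ + qₖ₋₂ (with p₋₁=1, p₋₂=0, q₋₁=0, q₋₂=1):
  k=0: a=2, p=2, q=1
  k=1: a=9, p=19, q=9
  k=2: a=7, p=135, q=64

135/64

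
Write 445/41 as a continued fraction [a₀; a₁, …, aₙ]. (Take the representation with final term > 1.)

[10; 1, 5, 1, 5]

445 = 10·41 + 35
41 = 1·35 + 6
35 = 5·6 + 5
6 = 1·5 + 1
5 = 5·1 + 0  (stop)
So 445/41 = [10; 1, 5, 1, 5].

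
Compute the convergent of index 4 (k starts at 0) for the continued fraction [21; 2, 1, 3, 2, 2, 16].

Using pₖ = aₖpₖ₋₁ + pₖ₋₂, qₖ = aₖqₖ₋₁ + qₖ₋₂ (with p₋₁=1, p₋₂=0, q₋₁=0, q₋₂=1):
  k=0: a=21, p=21, q=1
  k=1: a=2, p=43, q=2
  k=2: a=1, p=64, q=3
  k=3: a=3, p=235, q=11
  k=4: a=2, p=534, q=25

534/25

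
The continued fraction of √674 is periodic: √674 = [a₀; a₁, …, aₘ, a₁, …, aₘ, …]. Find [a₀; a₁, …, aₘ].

[25; 1, 24, 1, 50]

a₀ = ⌊√674⌋ = 25.
With m₀=0, d₀=1 and mₖ₊₁ = dₖaₖ − mₖ, dₖ₊₁ = (n − mₖ₊₁²)/dₖ, aₖ₊₁ = ⌊(a₀+mₖ₊₁)/dₖ₊₁⌋:
  k=1: m=25, d=49, a=1
  k=2: m=24, d=2, a=24
  k=3: m=24, d=49, a=1
  k=4: m=25, d=1, a=50
d=1 and a=2a₀=50 at k=4, so the next step gives (m, d) = (25, 49) again — its k=1 value — and the period has length 4.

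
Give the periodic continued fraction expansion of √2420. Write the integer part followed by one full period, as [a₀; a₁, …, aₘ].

[49; 5, 5, 1, 18, 1, 5, 5, 98]

a₀ = ⌊√2420⌋ = 49.
With m₀=0, d₀=1 and mₖ₊₁ = dₖaₖ − mₖ, dₖ₊₁ = (n − mₖ₊₁²)/dₖ, aₖ₊₁ = ⌊(a₀+mₖ₊₁)/dₖ₊₁⌋:
  k=1: m=49, d=19, a=5
  k=2: m=46, d=16, a=5
  k=3: m=34, d=79, a=1
  k=4: m=45, d=5, a=18
  k=5: m=45, d=79, a=1
  k=6: m=34, d=16, a=5
  k=7: m=46, d=19, a=5
  k=8: m=49, d=1, a=98
d=1 and a=2a₀=98 at k=8, so the next step gives (m, d) = (49, 19) again — its k=1 value — and the period has length 8.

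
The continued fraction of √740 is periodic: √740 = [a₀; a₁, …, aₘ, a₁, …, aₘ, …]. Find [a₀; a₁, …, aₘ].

a₀ = ⌊√740⌋ = 27.
With m₀=0, d₀=1 and mₖ₊₁ = dₖaₖ − mₖ, dₖ₊₁ = (n − mₖ₊₁²)/dₖ, aₖ₊₁ = ⌊(a₀+mₖ₊₁)/dₖ₊₁⌋:
  k=1: m=27, d=11, a=4
  k=2: m=17, d=41, a=1
  k=3: m=24, d=4, a=12
  k=4: m=24, d=41, a=1
  k=5: m=17, d=11, a=4
  k=6: m=27, d=1, a=54
d=1 and a=2a₀=54 at k=6, so the next step gives (m, d) = (27, 11) again — its k=1 value — and the period has length 6.

[27; 4, 1, 12, 1, 4, 54]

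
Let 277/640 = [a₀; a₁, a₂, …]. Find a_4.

277 = 0·640 + 277   →  a_0 = 0
640 = 2·277 + 86   →  a_1 = 2
277 = 3·86 + 19   →  a_2 = 3
86 = 4·19 + 10   →  a_3 = 4
19 = 1·10 + 9   →  a_4 = 1

1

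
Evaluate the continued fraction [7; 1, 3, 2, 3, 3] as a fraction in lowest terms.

793/102

Fold from the inside: start with 3/1.
  3 + 1/3 = 10/3
  2 + 3/10 = 23/10
  3 + 10/23 = 79/23
  1 + 23/79 = 102/79
  7 + 79/102 = 793/102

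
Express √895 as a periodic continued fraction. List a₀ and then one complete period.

a₀ = ⌊√895⌋ = 29.
With m₀=0, d₀=1 and mₖ₊₁ = dₖaₖ − mₖ, dₖ₊₁ = (n − mₖ₊₁²)/dₖ, aₖ₊₁ = ⌊(a₀+mₖ₊₁)/dₖ₊₁⌋:
  k=1: m=29, d=54, a=1
  k=2: m=25, d=5, a=10
  k=3: m=25, d=54, a=1
  k=4: m=29, d=1, a=58
d=1 and a=2a₀=58 at k=4, so the next step gives (m, d) = (29, 54) again — its k=1 value — and the period has length 4.

[29; 1, 10, 1, 58]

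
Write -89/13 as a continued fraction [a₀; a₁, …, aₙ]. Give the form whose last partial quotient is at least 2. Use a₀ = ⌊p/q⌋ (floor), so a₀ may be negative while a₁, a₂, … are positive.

[-7; 6, 2]

-89 = -7×13 + 2
13 = 6×2 + 1
2 = 2×1 + 0  (stop)
So -89/13 = [-7; 6, 2].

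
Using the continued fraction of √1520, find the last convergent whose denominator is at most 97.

3041/78

√1520 = [38; 1, 76, …] (period length 2).
Convergents:
  p_0/q_0 = 38/1
  p_1/q_1 = 39/1
  p_2/q_2 = 3002/77
  p_3/q_3 = 3041/78
  p_4/q_4 = 234118/6005
q_3 = 78 ≤ 97 < 6005 = q_4, so the answer is 3041/78.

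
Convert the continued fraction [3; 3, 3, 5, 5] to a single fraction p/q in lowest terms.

908/275

Using pₖ = aₖpₖ₋₁ + pₖ₋₂ and qₖ = aₖqₖ₋₁ + qₖ₋₂:
  k=0: a=3, p=3, q=1
  k=1: a=3, p=10, q=3
  k=2: a=3, p=33, q=10
  k=3: a=5, p=175, q=53
  k=4: a=5, p=908, q=275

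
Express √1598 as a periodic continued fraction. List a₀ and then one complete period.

[39; 1, 38, 1, 78]

a₀ = ⌊√1598⌋ = 39.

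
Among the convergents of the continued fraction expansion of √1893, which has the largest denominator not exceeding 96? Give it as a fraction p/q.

2567/59

√1893 = [43; 1, 1, 28, 1, 1, 86, …] (period length 6).
Convergents:
  p_0/q_0 = 43/1
  p_1/q_1 = 44/1
  p_2/q_2 = 87/2
  p_3/q_3 = 2480/57
  p_4/q_4 = 2567/59
  p_5/q_5 = 5047/116
q_4 = 59 ≤ 96 < 116 = q_5, so the answer is 2567/59.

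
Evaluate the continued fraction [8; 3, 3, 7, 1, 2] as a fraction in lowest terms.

1984/239

Fold from the inside: start with 2/1.
  1 + 1/2 = 3/2
  7 + 2/3 = 23/3
  3 + 3/23 = 72/23
  3 + 23/72 = 239/72
  8 + 72/239 = 1984/239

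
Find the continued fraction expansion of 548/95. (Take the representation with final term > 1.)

548 = 5×95 + 73
95 = 1×73 + 22
73 = 3×22 + 7
22 = 3×7 + 1
7 = 7×1 + 0  (stop)
So 548/95 = [5; 1, 3, 3, 7].

[5; 1, 3, 3, 7]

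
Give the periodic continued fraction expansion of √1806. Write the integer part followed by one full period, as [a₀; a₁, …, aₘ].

[42; 2, 84]

a₀ = ⌊√1806⌋ = 42.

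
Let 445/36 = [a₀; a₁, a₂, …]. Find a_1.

2

445 = 12·36 + 13   →  a_0 = 12
36 = 2·13 + 10   →  a_1 = 2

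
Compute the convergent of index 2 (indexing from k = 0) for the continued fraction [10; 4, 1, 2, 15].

Using pₖ = aₖpₖ₋₁ + pₖ₋₂, qₖ = aₖqₖ₋₁ + qₖ₋₂ (with p₋₁=1, p₋₂=0, q₋₁=0, q₋₂=1):
  k=0: a=10, p=10, q=1
  k=1: a=4, p=41, q=4
  k=2: a=1, p=51, q=5

51/5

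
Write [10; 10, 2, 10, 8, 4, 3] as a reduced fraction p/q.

Using pₖ = aₖpₖ₋₁ + pₖ₋₂ and qₖ = aₖqₖ₋₁ + qₖ₋₂:
  k=0: a=10, p=10, q=1
  k=1: a=10, p=101, q=10
  k=2: a=2, p=212, q=21
  k=3: a=10, p=2221, q=220
  k=4: a=8, p=17980, q=1781
  k=5: a=4, p=74141, q=7344
  k=6: a=3, p=240403, q=23813

240403/23813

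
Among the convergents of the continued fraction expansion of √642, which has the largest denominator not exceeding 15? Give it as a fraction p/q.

76/3

√642 = [25; 2, 1, 24, 1, 2, 50, …] (period length 6).
Convergents:
  p_0/q_0 = 25/1
  p_1/q_1 = 51/2
  p_2/q_2 = 76/3
  p_3/q_3 = 1875/74
q_2 = 3 ≤ 15 < 74 = q_3, so the answer is 76/3.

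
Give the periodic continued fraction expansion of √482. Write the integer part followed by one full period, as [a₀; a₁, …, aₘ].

a₀ = ⌊√482⌋ = 21.
With m₀=0, d₀=1 and mₖ₊₁ = dₖaₖ − mₖ, dₖ₊₁ = (n − mₖ₊₁²)/dₖ, aₖ₊₁ = ⌊(a₀+mₖ₊₁)/dₖ₊₁⌋:
  k=1: m=21, d=41, a=1
  k=2: m=20, d=2, a=20
  k=3: m=20, d=41, a=1
  k=4: m=21, d=1, a=42
d=1 and a=2a₀=42 at k=4, so the next step gives (m, d) = (21, 41) again — its k=1 value — and the period has length 4.

[21; 1, 20, 1, 42]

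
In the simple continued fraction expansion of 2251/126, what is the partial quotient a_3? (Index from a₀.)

2251 = 17·126 + 109   →  a_0 = 17
126 = 1·109 + 17   →  a_1 = 1
109 = 6·17 + 7   →  a_2 = 6
17 = 2·7 + 3   →  a_3 = 2

2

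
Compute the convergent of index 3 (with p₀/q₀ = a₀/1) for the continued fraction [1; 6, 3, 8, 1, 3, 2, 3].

Using pₖ = aₖpₖ₋₁ + pₖ₋₂, qₖ = aₖqₖ₋₁ + qₖ₋₂ (with p₋₁=1, p₋₂=0, q₋₁=0, q₋₂=1):
  k=0: a=1, p=1, q=1
  k=1: a=6, p=7, q=6
  k=2: a=3, p=22, q=19
  k=3: a=8, p=183, q=158

183/158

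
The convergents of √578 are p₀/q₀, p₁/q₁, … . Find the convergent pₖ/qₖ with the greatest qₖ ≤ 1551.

√578 = [24; 24, 48, …] (period length 2).
Convergents:
  p_0/q_0 = 24/1
  p_1/q_1 = 577/24
  p_2/q_2 = 27720/1153
  p_3/q_3 = 665857/27696
q_2 = 1153 ≤ 1551 < 27696 = q_3, so the answer is 27720/1153.

27720/1153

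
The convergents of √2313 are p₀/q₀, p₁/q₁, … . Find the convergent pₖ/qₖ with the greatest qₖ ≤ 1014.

33377/694

√2313 = [48; 10, 1, 2, 10, 2, 1, 10, 96, …] (period length 8).
Convergents:
  p_0/q_0 = 48/1
  p_1/q_1 = 481/10
  p_2/q_2 = 529/11
  p_3/q_3 = 1539/32
  p_4/q_4 = 15919/331
  p_5/q_5 = 33377/694
  p_6/q_6 = 49296/1025
q_5 = 694 ≤ 1014 < 1025 = q_6, so the answer is 33377/694.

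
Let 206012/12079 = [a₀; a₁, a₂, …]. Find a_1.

18

206012 = 17·12079 + 669   →  a_0 = 17
12079 = 18·669 + 37   →  a_1 = 18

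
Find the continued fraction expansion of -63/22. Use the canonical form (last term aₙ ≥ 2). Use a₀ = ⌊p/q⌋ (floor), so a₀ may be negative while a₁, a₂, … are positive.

[-3; 7, 3]

-63 = -3×22 + 3
22 = 7×3 + 1
3 = 3×1 + 0  (stop)
So -63/22 = [-3; 7, 3].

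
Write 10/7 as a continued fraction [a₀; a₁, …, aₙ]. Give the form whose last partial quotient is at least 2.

10 = 1×7 + 3
7 = 2×3 + 1
3 = 3×1 + 0  (stop)
So 10/7 = [1; 2, 3].

[1; 2, 3]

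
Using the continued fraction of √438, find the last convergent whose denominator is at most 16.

293/14

√438 = [20; 1, 12, 1, 40, …] (period length 4).
Convergents:
  p_0/q_0 = 20/1
  p_1/q_1 = 21/1
  p_2/q_2 = 272/13
  p_3/q_3 = 293/14
  p_4/q_4 = 11992/573
q_3 = 14 ≤ 16 < 573 = q_4, so the answer is 293/14.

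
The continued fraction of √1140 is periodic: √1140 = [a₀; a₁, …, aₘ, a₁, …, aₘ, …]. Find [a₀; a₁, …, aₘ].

[33; 1, 3, 4, 3, 1, 66]

a₀ = ⌊√1140⌋ = 33.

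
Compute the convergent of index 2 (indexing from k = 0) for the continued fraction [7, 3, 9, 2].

Using pₖ = aₖpₖ₋₁ + pₖ₋₂, qₖ = aₖqₖ₋₁ + qₖ₋₂ (with p₋₁=1, p₋₂=0, q₋₁=0, q₋₂=1):
  k=0: a=7, p=7, q=1
  k=1: a=3, p=22, q=3
  k=2: a=9, p=205, q=28

205/28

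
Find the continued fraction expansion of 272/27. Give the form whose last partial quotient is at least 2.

[10; 13, 2]

272 = 10*27 + 2
27 = 13*2 + 1
2 = 2*1 + 0  (stop)
So 272/27 = [10; 13, 2].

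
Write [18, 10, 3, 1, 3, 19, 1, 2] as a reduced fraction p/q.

Using pₖ = aₖpₖ₋₁ + pₖ₋₂ and qₖ = aₖqₖ₋₁ + qₖ₋₂:
  k=0: a=18, p=18, q=1
  k=1: a=10, p=181, q=10
  k=2: a=3, p=561, q=31
  k=3: a=1, p=742, q=41
  k=4: a=3, p=2787, q=154
  k=5: a=19, p=53695, q=2967
  k=6: a=1, p=56482, q=3121
  k=7: a=2, p=166659, q=9209

166659/9209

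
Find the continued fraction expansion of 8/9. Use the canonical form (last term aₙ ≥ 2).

8 = 0·9 + 8
9 = 1·8 + 1
8 = 8·1 + 0  (stop)
So 8/9 = [0; 1, 8].

[0; 1, 8]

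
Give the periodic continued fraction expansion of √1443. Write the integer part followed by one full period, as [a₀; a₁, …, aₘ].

[37; 1, 74]

a₀ = ⌊√1443⌋ = 37.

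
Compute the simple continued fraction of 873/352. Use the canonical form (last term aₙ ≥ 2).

[2; 2, 12, 14]

873 = 2×352 + 169
352 = 2×169 + 14
169 = 12×14 + 1
14 = 14×1 + 0  (stop)
So 873/352 = [2; 2, 12, 14].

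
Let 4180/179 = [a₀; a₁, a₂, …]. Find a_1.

4180 = 23·179 + 63   →  a_0 = 23
179 = 2·63 + 53   →  a_1 = 2

2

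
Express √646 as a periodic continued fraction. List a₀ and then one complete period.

a₀ = ⌊√646⌋ = 25.
With m₀=0, d₀=1 and mₖ₊₁ = dₖaₖ − mₖ, dₖ₊₁ = (n − mₖ₊₁²)/dₖ, aₖ₊₁ = ⌊(a₀+mₖ₊₁)/dₖ₊₁⌋:
  k=1: m=25, d=21, a=2
  k=2: m=17, d=17, a=2
  k=3: m=17, d=21, a=2
  k=4: m=25, d=1, a=50
d=1 and a=2a₀=50 at k=4, so the next step gives (m, d) = (25, 21) again — its k=1 value — and the period has length 4.

[25; 2, 2, 2, 50]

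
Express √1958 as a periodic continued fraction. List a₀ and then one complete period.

a₀ = ⌊√1958⌋ = 44.
With m₀=0, d₀=1 and mₖ₊₁ = dₖaₖ − mₖ, dₖ₊₁ = (n − mₖ₊₁²)/dₖ, aₖ₊₁ = ⌊(a₀+mₖ₊₁)/dₖ₊₁⌋:
  k=1: m=44, d=22, a=4
  k=2: m=44, d=1, a=88
d=1 and a=2a₀=88 at k=2, so the next step gives (m, d) = (44, 22) again — its k=1 value — and the period has length 2.

[44; 4, 88]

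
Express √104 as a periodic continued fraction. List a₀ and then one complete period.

[10; 5, 20]

a₀ = ⌊√104⌋ = 10.
With m₀=0, d₀=1 and mₖ₊₁ = dₖaₖ − mₖ, dₖ₊₁ = (n − mₖ₊₁²)/dₖ, aₖ₊₁ = ⌊(a₀+mₖ₊₁)/dₖ₊₁⌋:
  k=1: m=10, d=4, a=5
  k=2: m=10, d=1, a=20
d=1 and a=2a₀=20 at k=2, so the next step gives (m, d) = (10, 4) again — its k=1 value — and the period has length 2.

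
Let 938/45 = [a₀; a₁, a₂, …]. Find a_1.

1

938 = 20·45 + 38   →  a_0 = 20
45 = 1·38 + 7   →  a_1 = 1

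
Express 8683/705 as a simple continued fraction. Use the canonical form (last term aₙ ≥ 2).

[12; 3, 6, 5, 7]

8683 = 12·705 + 223
705 = 3·223 + 36
223 = 6·36 + 7
36 = 5·7 + 1
7 = 7·1 + 0  (stop)
So 8683/705 = [12; 3, 6, 5, 7].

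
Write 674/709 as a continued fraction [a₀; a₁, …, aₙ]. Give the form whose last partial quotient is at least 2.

674 = 0*709 + 674
709 = 1*674 + 35
674 = 19*35 + 9
35 = 3*9 + 8
9 = 1*8 + 1
8 = 8*1 + 0  (stop)
So 674/709 = [0; 1, 19, 3, 1, 8].

[0; 1, 19, 3, 1, 8]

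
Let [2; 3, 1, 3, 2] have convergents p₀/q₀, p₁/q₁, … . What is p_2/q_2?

Using pₖ = aₖpₖ₋₁ + pₖ₋₂, qₖ = aₖqₖ₋₁ + qₖ₋₂ (with p₋₁=1, p₋₂=0, q₋₁=0, q₋₂=1):
  k=0: a=2, p=2, q=1
  k=1: a=3, p=7, q=3
  k=2: a=1, p=9, q=4

9/4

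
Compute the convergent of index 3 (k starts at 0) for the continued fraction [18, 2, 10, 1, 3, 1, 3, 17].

Using pₖ = aₖpₖ₋₁ + pₖ₋₂, qₖ = aₖqₖ₋₁ + qₖ₋₂ (with p₋₁=1, p₋₂=0, q₋₁=0, q₋₂=1):
  k=0: a=18, p=18, q=1
  k=1: a=2, p=37, q=2
  k=2: a=10, p=388, q=21
  k=3: a=1, p=425, q=23

425/23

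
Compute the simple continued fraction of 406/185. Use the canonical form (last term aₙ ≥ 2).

406 = 2×185 + 36
185 = 5×36 + 5
36 = 7×5 + 1
5 = 5×1 + 0  (stop)
So 406/185 = [2; 5, 7, 5].

[2; 5, 7, 5]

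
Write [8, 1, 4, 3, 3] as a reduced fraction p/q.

Using pₖ = aₖpₖ₋₁ + pₖ₋₂ and qₖ = aₖqₖ₋₁ + qₖ₋₂:
  k=0: a=8, p=8, q=1
  k=1: a=1, p=9, q=1
  k=2: a=4, p=44, q=5
  k=3: a=3, p=141, q=16
  k=4: a=3, p=467, q=53

467/53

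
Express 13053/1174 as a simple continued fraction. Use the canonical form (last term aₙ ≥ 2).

[11; 8, 2, 4, 7, 2]

13053 = 11×1174 + 139
1174 = 8×139 + 62
139 = 2×62 + 15
62 = 4×15 + 2
15 = 7×2 + 1
2 = 2×1 + 0  (stop)
So 13053/1174 = [11; 8, 2, 4, 7, 2].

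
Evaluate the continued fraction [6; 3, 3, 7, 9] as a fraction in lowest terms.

4203/667

Fold from the inside: start with 9/1.
  7 + 1/9 = 64/9
  3 + 9/64 = 201/64
  3 + 64/201 = 667/201
  6 + 201/667 = 4203/667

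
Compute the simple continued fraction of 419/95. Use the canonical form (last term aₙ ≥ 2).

[4; 2, 2, 3, 2, 2]

419 = 4·95 + 39
95 = 2·39 + 17
39 = 2·17 + 5
17 = 3·5 + 2
5 = 2·2 + 1
2 = 2·1 + 0  (stop)
So 419/95 = [4; 2, 2, 3, 2, 2].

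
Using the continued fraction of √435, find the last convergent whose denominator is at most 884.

6111/293

√435 = [20; 1, 5, 1, 40, …] (period length 4).
Convergents:
  p_0/q_0 = 20/1
  p_1/q_1 = 21/1
  p_2/q_2 = 125/6
  p_3/q_3 = 146/7
  p_4/q_4 = 5965/286
  p_5/q_5 = 6111/293
  p_6/q_6 = 36520/1751
q_5 = 293 ≤ 884 < 1751 = q_6, so the answer is 6111/293.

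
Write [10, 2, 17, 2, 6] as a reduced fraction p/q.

Fold from the inside: start with 6/1.
  2 + 1/6 = 13/6
  17 + 6/13 = 227/13
  2 + 13/227 = 467/227
  10 + 227/467 = 4897/467

4897/467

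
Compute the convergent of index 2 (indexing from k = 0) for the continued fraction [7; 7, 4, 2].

Using pₖ = aₖpₖ₋₁ + pₖ₋₂, qₖ = aₖqₖ₋₁ + qₖ₋₂ (with p₋₁=1, p₋₂=0, q₋₁=0, q₋₂=1):
  k=0: a=7, p=7, q=1
  k=1: a=7, p=50, q=7
  k=2: a=4, p=207, q=29

207/29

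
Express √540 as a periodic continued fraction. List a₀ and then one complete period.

a₀ = ⌊√540⌋ = 23.
With m₀=0, d₀=1 and mₖ₊₁ = dₖaₖ − mₖ, dₖ₊₁ = (n − mₖ₊₁²)/dₖ, aₖ₊₁ = ⌊(a₀+mₖ₊₁)/dₖ₊₁⌋:
  k=1: m=23, d=11, a=4
  k=2: m=21, d=9, a=4
  k=3: m=15, d=35, a=1
  k=4: m=20, d=4, a=10
  k=5: m=20, d=35, a=1
  k=6: m=15, d=9, a=4
  k=7: m=21, d=11, a=4
  k=8: m=23, d=1, a=46
d=1 and a=2a₀=46 at k=8, so the next step gives (m, d) = (23, 11) again — its k=1 value — and the period has length 8.

[23; 4, 4, 1, 10, 1, 4, 4, 46]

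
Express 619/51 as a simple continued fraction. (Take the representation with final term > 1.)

619 = 12·51 + 7
51 = 7·7 + 2
7 = 3·2 + 1
2 = 2·1 + 0  (stop)
So 619/51 = [12; 7, 3, 2].

[12; 7, 3, 2]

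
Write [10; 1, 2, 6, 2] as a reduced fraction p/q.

Fold from the inside: start with 2/1.
  6 + 1/2 = 13/2
  2 + 2/13 = 28/13
  1 + 13/28 = 41/28
  10 + 28/41 = 438/41

438/41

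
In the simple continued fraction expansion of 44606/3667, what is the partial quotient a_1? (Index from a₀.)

6

44606 = 12·3667 + 602   →  a_0 = 12
3667 = 6·602 + 55   →  a_1 = 6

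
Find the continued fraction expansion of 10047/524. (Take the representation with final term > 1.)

[19; 5, 1, 3, 7, 3]

10047 = 19*524 + 91
524 = 5*91 + 69
91 = 1*69 + 22
69 = 3*22 + 3
22 = 7*3 + 1
3 = 3*1 + 0  (stop)
So 10047/524 = [19; 5, 1, 3, 7, 3].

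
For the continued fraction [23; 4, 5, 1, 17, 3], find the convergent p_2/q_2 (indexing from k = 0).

Using pₖ = aₖpₖ₋₁ + pₖ₋₂, qₖ = aₖqₖ₋₁ + qₖ₋₂ (with p₋₁=1, p₋₂=0, q₋₁=0, q₋₂=1):
  k=0: a=23, p=23, q=1
  k=1: a=4, p=93, q=4
  k=2: a=5, p=488, q=21

488/21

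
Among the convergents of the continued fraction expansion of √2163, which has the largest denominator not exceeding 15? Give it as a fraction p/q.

√2163 = [46; 1, 1, 30, 1, 1, 92, …] (period length 6).
Convergents:
  p_0/q_0 = 46/1
  p_1/q_1 = 47/1
  p_2/q_2 = 93/2
  p_3/q_3 = 2837/61
q_2 = 2 ≤ 15 < 61 = q_3, so the answer is 93/2.

93/2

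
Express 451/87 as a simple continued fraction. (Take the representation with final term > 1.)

451 = 5·87 + 16
87 = 5·16 + 7
16 = 2·7 + 2
7 = 3·2 + 1
2 = 2·1 + 0  (stop)
So 451/87 = [5; 5, 2, 3, 2].

[5; 5, 2, 3, 2]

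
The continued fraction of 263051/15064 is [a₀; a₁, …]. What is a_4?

263051 = 17·15064 + 6963   →  a_0 = 17
15064 = 2·6963 + 1138   →  a_1 = 2
6963 = 6·1138 + 135   →  a_2 = 6
1138 = 8·135 + 58   →  a_3 = 8
135 = 2·58 + 19   →  a_4 = 2

2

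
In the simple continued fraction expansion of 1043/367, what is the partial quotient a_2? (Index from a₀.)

5

1043 = 2·367 + 309   →  a_0 = 2
367 = 1·309 + 58   →  a_1 = 1
309 = 5·58 + 19   →  a_2 = 5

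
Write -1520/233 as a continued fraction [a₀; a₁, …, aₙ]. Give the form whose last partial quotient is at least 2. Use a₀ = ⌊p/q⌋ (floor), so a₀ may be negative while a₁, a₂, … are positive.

-1520 = -7×233 + 111
233 = 2×111 + 11
111 = 10×11 + 1
11 = 11×1 + 0  (stop)
So -1520/233 = [-7; 2, 10, 11].

[-7; 2, 10, 11]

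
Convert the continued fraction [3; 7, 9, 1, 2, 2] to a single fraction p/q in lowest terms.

Fold from the inside: start with 2/1.
  2 + 1/2 = 5/2
  1 + 2/5 = 7/5
  9 + 5/7 = 68/7
  7 + 7/68 = 483/68
  3 + 68/483 = 1517/483

1517/483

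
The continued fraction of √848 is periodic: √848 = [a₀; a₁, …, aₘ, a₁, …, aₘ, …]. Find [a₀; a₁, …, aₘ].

a₀ = ⌊√848⌋ = 29.
With m₀=0, d₀=1 and mₖ₊₁ = dₖaₖ − mₖ, dₖ₊₁ = (n − mₖ₊₁²)/dₖ, aₖ₊₁ = ⌊(a₀+mₖ₊₁)/dₖ₊₁⌋:
  k=1: m=29, d=7, a=8
  k=2: m=27, d=17, a=3
  k=3: m=24, d=16, a=3
  k=4: m=24, d=17, a=3
  k=5: m=27, d=7, a=8
  k=6: m=29, d=1, a=58
d=1 and a=2a₀=58 at k=6, so the next step gives (m, d) = (29, 7) again — its k=1 value — and the period has length 6.

[29; 8, 3, 3, 3, 8, 58]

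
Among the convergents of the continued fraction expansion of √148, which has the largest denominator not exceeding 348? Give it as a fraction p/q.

√148 = [12; 6, 24, …] (period length 2).
Convergents:
  p_0/q_0 = 12/1
  p_1/q_1 = 73/6
  p_2/q_2 = 1764/145
  p_3/q_3 = 10657/876
q_2 = 145 ≤ 348 < 876 = q_3, so the answer is 1764/145.

1764/145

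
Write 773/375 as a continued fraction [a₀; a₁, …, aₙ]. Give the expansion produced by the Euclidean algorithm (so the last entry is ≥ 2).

773 = 2·375 + 23
375 = 16·23 + 7
23 = 3·7 + 2
7 = 3·2 + 1
2 = 2·1 + 0  (stop)
So 773/375 = [2; 16, 3, 3, 2].

[2; 16, 3, 3, 2]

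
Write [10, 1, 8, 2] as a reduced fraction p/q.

207/19

Fold from the inside: start with 2/1.
  8 + 1/2 = 17/2
  1 + 2/17 = 19/17
  10 + 17/19 = 207/19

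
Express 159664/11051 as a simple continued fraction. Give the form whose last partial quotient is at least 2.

159664 = 14*11051 + 4950
11051 = 2*4950 + 1151
4950 = 4*1151 + 346
1151 = 3*346 + 113
346 = 3*113 + 7
113 = 16*7 + 1
7 = 7*1 + 0  (stop)
So 159664/11051 = [14; 2, 4, 3, 3, 16, 7].

[14; 2, 4, 3, 3, 16, 7]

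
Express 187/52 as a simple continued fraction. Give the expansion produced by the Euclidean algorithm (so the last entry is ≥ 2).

187 = 3×52 + 31
52 = 1×31 + 21
31 = 1×21 + 10
21 = 2×10 + 1
10 = 10×1 + 0  (stop)
So 187/52 = [3; 1, 1, 2, 10].

[3; 1, 1, 2, 10]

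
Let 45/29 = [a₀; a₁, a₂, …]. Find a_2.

1

45 = 1·29 + 16   →  a_0 = 1
29 = 1·16 + 13   →  a_1 = 1
16 = 1·13 + 3   →  a_2 = 1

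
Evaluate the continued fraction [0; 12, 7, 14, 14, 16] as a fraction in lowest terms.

22387/271810

Using pₖ = aₖpₖ₋₁ + pₖ₋₂ and qₖ = aₖqₖ₋₁ + qₖ₋₂:
  k=0: a=0, p=0, q=1
  k=1: a=12, p=1, q=12
  k=2: a=7, p=7, q=85
  k=3: a=14, p=99, q=1202
  k=4: a=14, p=1393, q=16913
  k=5: a=16, p=22387, q=271810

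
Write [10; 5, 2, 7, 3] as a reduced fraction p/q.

2617/257

Using pₖ = aₖpₖ₋₁ + pₖ₋₂ and qₖ = aₖqₖ₋₁ + qₖ₋₂:
  k=0: a=10, p=10, q=1
  k=1: a=5, p=51, q=5
  k=2: a=2, p=112, q=11
  k=3: a=7, p=835, q=82
  k=4: a=3, p=2617, q=257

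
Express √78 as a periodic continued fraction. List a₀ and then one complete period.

a₀ = ⌊√78⌋ = 8.
With m₀=0, d₀=1 and mₖ₊₁ = dₖaₖ − mₖ, dₖ₊₁ = (n − mₖ₊₁²)/dₖ, aₖ₊₁ = ⌊(a₀+mₖ₊₁)/dₖ₊₁⌋:
  k=1: m=8, d=14, a=1
  k=2: m=6, d=3, a=4
  k=3: m=6, d=14, a=1
  k=4: m=8, d=1, a=16
d=1 and a=2a₀=16 at k=4, so the next step gives (m, d) = (8, 14) again — its k=1 value — and the period has length 4.

[8; 1, 4, 1, 16]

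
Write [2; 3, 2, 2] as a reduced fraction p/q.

39/17

Using pₖ = aₖpₖ₋₁ + pₖ₋₂ and qₖ = aₖqₖ₋₁ + qₖ₋₂:
  k=0: a=2, p=2, q=1
  k=1: a=3, p=7, q=3
  k=2: a=2, p=16, q=7
  k=3: a=2, p=39, q=17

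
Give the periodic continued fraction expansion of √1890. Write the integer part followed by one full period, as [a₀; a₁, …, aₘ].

a₀ = ⌊√1890⌋ = 43.
With m₀=0, d₀=1 and mₖ₊₁ = dₖaₖ − mₖ, dₖ₊₁ = (n − mₖ₊₁²)/dₖ, aₖ₊₁ = ⌊(a₀+mₖ₊₁)/dₖ₊₁⌋:
  k=1: m=43, d=41, a=2
  k=2: m=39, d=9, a=9
  k=3: m=42, d=14, a=6
  k=4: m=42, d=9, a=9
  k=5: m=39, d=41, a=2
  k=6: m=43, d=1, a=86
d=1 and a=2a₀=86 at k=6, so the next step gives (m, d) = (43, 41) again — its k=1 value — and the period has length 6.

[43; 2, 9, 6, 9, 2, 86]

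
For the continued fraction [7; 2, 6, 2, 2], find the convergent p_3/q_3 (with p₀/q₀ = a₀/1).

Using pₖ = aₖpₖ₋₁ + pₖ₋₂, qₖ = aₖqₖ₋₁ + qₖ₋₂ (with p₋₁=1, p₋₂=0, q₋₁=0, q₋₂=1):
  k=0: a=7, p=7, q=1
  k=1: a=2, p=15, q=2
  k=2: a=6, p=97, q=13
  k=3: a=2, p=209, q=28

209/28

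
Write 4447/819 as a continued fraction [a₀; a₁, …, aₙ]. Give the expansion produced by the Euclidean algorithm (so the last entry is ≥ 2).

[5; 2, 3, 16, 2, 3]

4447 = 5*819 + 352
819 = 2*352 + 115
352 = 3*115 + 7
115 = 16*7 + 3
7 = 2*3 + 1
3 = 3*1 + 0  (stop)
So 4447/819 = [5; 2, 3, 16, 2, 3].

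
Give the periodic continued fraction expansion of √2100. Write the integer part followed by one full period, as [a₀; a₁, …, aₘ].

a₀ = ⌊√2100⌋ = 45.
With m₀=0, d₀=1 and mₖ₊₁ = dₖaₖ − mₖ, dₖ₊₁ = (n − mₖ₊₁²)/dₖ, aₖ₊₁ = ⌊(a₀+mₖ₊₁)/dₖ₊₁⌋:
  k=1: m=45, d=75, a=1
  k=2: m=30, d=16, a=4
  k=3: m=34, d=59, a=1
  k=4: m=25, d=25, a=2
  k=5: m=25, d=59, a=1
  k=6: m=34, d=16, a=4
  k=7: m=30, d=75, a=1
  k=8: m=45, d=1, a=90
d=1 and a=2a₀=90 at k=8, so the next step gives (m, d) = (45, 75) again — its k=1 value — and the period has length 8.

[45; 1, 4, 1, 2, 1, 4, 1, 90]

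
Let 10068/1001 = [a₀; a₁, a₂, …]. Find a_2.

10068 = 10·1001 + 58   →  a_0 = 10
1001 = 17·58 + 15   →  a_1 = 17
58 = 3·15 + 13   →  a_2 = 3

3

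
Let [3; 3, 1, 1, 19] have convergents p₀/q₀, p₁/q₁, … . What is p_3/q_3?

23/7

Using pₖ = aₖpₖ₋₁ + pₖ₋₂, qₖ = aₖqₖ₋₁ + qₖ₋₂ (with p₋₁=1, p₋₂=0, q₋₁=0, q₋₂=1):
  k=0: a=3, p=3, q=1
  k=1: a=3, p=10, q=3
  k=2: a=1, p=13, q=4
  k=3: a=1, p=23, q=7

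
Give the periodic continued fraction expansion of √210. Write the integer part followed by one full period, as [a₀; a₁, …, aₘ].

[14; 2, 28]

a₀ = ⌊√210⌋ = 14.
With m₀=0, d₀=1 and mₖ₊₁ = dₖaₖ − mₖ, dₖ₊₁ = (n − mₖ₊₁²)/dₖ, aₖ₊₁ = ⌊(a₀+mₖ₊₁)/dₖ₊₁⌋:
  k=1: m=14, d=14, a=2
  k=2: m=14, d=1, a=28
d=1 and a=2a₀=28 at k=2, so the next step gives (m, d) = (14, 14) again — its k=1 value — and the period has length 2.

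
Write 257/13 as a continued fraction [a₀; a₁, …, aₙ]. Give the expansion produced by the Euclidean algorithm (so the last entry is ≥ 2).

257 = 19×13 + 10
13 = 1×10 + 3
10 = 3×3 + 1
3 = 3×1 + 0  (stop)
So 257/13 = [19; 1, 3, 3].

[19; 1, 3, 3]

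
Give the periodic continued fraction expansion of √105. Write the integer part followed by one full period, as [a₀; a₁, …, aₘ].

[10; 4, 20]

a₀ = ⌊√105⌋ = 10.
With m₀=0, d₀=1 and mₖ₊₁ = dₖaₖ − mₖ, dₖ₊₁ = (n − mₖ₊₁²)/dₖ, aₖ₊₁ = ⌊(a₀+mₖ₊₁)/dₖ₊₁⌋:
  k=1: m=10, d=5, a=4
  k=2: m=10, d=1, a=20
d=1 and a=2a₀=20 at k=2, so the next step gives (m, d) = (10, 5) again — its k=1 value — and the period has length 2.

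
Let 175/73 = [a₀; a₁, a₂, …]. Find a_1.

175 = 2·73 + 29   →  a_0 = 2
73 = 2·29 + 15   →  a_1 = 2

2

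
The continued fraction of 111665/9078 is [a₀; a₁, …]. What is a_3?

15

111665 = 12·9078 + 2729   →  a_0 = 12
9078 = 3·2729 + 891   →  a_1 = 3
2729 = 3·891 + 56   →  a_2 = 3
891 = 15·56 + 51   →  a_3 = 15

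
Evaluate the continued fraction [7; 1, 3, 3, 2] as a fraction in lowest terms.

233/30

Using pₖ = aₖpₖ₋₁ + pₖ₋₂ and qₖ = aₖqₖ₋₁ + qₖ₋₂:
  k=0: a=7, p=7, q=1
  k=1: a=1, p=8, q=1
  k=2: a=3, p=31, q=4
  k=3: a=3, p=101, q=13
  k=4: a=2, p=233, q=30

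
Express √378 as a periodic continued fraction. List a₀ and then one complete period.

[19; 2, 3, 1, 4, 1, 3, 2, 38]

a₀ = ⌊√378⌋ = 19.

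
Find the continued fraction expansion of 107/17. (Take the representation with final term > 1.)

[6; 3, 2, 2]

107 = 6×17 + 5
17 = 3×5 + 2
5 = 2×2 + 1
2 = 2×1 + 0  (stop)
So 107/17 = [6; 3, 2, 2].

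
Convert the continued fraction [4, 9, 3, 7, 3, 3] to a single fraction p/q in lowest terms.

8765/2134

Using pₖ = aₖpₖ₋₁ + pₖ₋₂ and qₖ = aₖqₖ₋₁ + qₖ₋₂:
  k=0: a=4, p=4, q=1
  k=1: a=9, p=37, q=9
  k=2: a=3, p=115, q=28
  k=3: a=7, p=842, q=205
  k=4: a=3, p=2641, q=643
  k=5: a=3, p=8765, q=2134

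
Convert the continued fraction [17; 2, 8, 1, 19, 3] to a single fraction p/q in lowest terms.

20147/1153

Fold from the inside: start with 3/1.
  19 + 1/3 = 58/3
  1 + 3/58 = 61/58
  8 + 58/61 = 546/61
  2 + 61/546 = 1153/546
  17 + 546/1153 = 20147/1153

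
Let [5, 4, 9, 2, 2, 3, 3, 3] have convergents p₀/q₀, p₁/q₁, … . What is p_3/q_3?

409/78

Using pₖ = aₖpₖ₋₁ + pₖ₋₂, qₖ = aₖqₖ₋₁ + qₖ₋₂ (with p₋₁=1, p₋₂=0, q₋₁=0, q₋₂=1):
  k=0: a=5, p=5, q=1
  k=1: a=4, p=21, q=4
  k=2: a=9, p=194, q=37
  k=3: a=2, p=409, q=78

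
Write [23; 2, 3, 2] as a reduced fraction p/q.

375/16

Using pₖ = aₖpₖ₋₁ + pₖ₋₂ and qₖ = aₖqₖ₋₁ + qₖ₋₂:
  k=0: a=23, p=23, q=1
  k=1: a=2, p=47, q=2
  k=2: a=3, p=164, q=7
  k=3: a=2, p=375, q=16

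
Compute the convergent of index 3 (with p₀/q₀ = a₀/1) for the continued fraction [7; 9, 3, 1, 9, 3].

Using pₖ = aₖpₖ₋₁ + pₖ₋₂, qₖ = aₖqₖ₋₁ + qₖ₋₂ (with p₋₁=1, p₋₂=0, q₋₁=0, q₋₂=1):
  k=0: a=7, p=7, q=1
  k=1: a=9, p=64, q=9
  k=2: a=3, p=199, q=28
  k=3: a=1, p=263, q=37

263/37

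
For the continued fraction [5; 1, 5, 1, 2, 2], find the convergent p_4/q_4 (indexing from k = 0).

Using pₖ = aₖpₖ₋₁ + pₖ₋₂, qₖ = aₖqₖ₋₁ + qₖ₋₂ (with p₋₁=1, p₋₂=0, q₋₁=0, q₋₂=1):
  k=0: a=5, p=5, q=1
  k=1: a=1, p=6, q=1
  k=2: a=5, p=35, q=6
  k=3: a=1, p=41, q=7
  k=4: a=2, p=117, q=20

117/20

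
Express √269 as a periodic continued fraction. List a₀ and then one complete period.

a₀ = ⌊√269⌋ = 16.

[16; 2, 2, 32]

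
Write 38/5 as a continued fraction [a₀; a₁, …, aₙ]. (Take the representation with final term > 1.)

[7; 1, 1, 2]

38 = 7·5 + 3
5 = 1·3 + 2
3 = 1·2 + 1
2 = 2·1 + 0  (stop)
So 38/5 = [7; 1, 1, 2].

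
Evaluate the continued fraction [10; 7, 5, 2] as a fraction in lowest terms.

Using pₖ = aₖpₖ₋₁ + pₖ₋₂ and qₖ = aₖqₖ₋₁ + qₖ₋₂:
  k=0: a=10, p=10, q=1
  k=1: a=7, p=71, q=7
  k=2: a=5, p=365, q=36
  k=3: a=2, p=801, q=79

801/79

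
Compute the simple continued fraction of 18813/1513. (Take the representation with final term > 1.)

[12; 2, 3, 3, 3, 6, 3]

18813 = 12×1513 + 657
1513 = 2×657 + 199
657 = 3×199 + 60
199 = 3×60 + 19
60 = 3×19 + 3
19 = 6×3 + 1
3 = 3×1 + 0  (stop)
So 18813/1513 = [12; 2, 3, 3, 3, 6, 3].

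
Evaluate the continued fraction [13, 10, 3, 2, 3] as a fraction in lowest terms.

Using pₖ = aₖpₖ₋₁ + pₖ₋₂ and qₖ = aₖqₖ₋₁ + qₖ₋₂:
  k=0: a=13, p=13, q=1
  k=1: a=10, p=131, q=10
  k=2: a=3, p=406, q=31
  k=3: a=2, p=943, q=72
  k=4: a=3, p=3235, q=247

3235/247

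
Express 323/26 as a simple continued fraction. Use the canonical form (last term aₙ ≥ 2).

[12; 2, 2, 1, 3]

323 = 12·26 + 11
26 = 2·11 + 4
11 = 2·4 + 3
4 = 1·3 + 1
3 = 3·1 + 0  (stop)
So 323/26 = [12; 2, 2, 1, 3].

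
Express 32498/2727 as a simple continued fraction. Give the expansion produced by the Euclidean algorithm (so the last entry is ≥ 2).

32498 = 11·2727 + 2501
2727 = 1·2501 + 226
2501 = 11·226 + 15
226 = 15·15 + 1
15 = 15·1 + 0  (stop)
So 32498/2727 = [11; 1, 11, 15, 15].

[11; 1, 11, 15, 15]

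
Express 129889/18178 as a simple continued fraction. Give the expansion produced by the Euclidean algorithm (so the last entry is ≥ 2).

129889 = 7*18178 + 2643
18178 = 6*2643 + 2320
2643 = 1*2320 + 323
2320 = 7*323 + 59
323 = 5*59 + 28
59 = 2*28 + 3
28 = 9*3 + 1
3 = 3*1 + 0  (stop)
So 129889/18178 = [7; 6, 1, 7, 5, 2, 9, 3].

[7; 6, 1, 7, 5, 2, 9, 3]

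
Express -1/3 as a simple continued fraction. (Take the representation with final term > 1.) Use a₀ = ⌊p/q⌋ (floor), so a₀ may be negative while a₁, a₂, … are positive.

-1 = -1*3 + 2
3 = 1*2 + 1
2 = 2*1 + 0  (stop)
So -1/3 = [-1; 1, 2].

[-1; 1, 2]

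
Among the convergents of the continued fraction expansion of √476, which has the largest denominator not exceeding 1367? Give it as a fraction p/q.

√476 = [21; 1, 4, 2, 10, 2, 4, 1, 42, …] (period length 8).
Convergents:
  p_0/q_0 = 21/1
  p_1/q_1 = 22/1
  p_2/q_2 = 109/5
  p_3/q_3 = 240/11
  p_4/q_4 = 2509/115
  p_5/q_5 = 5258/241
  p_6/q_6 = 23541/1079
  p_7/q_7 = 28799/1320
  p_8/q_8 = 1233099/56519
q_7 = 1320 ≤ 1367 < 56519 = q_8, so the answer is 28799/1320.

28799/1320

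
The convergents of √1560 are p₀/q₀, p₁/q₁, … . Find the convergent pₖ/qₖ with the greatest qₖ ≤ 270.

√1560 = [39; 2, 78, …] (period length 2).
Convergents:
  p_0/q_0 = 39/1
  p_1/q_1 = 79/2
  p_2/q_2 = 6201/157
  p_3/q_3 = 12481/316
q_2 = 157 ≤ 270 < 316 = q_3, so the answer is 6201/157.

6201/157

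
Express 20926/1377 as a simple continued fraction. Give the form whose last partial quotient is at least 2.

[15; 5, 12, 3, 7]

20926 = 15×1377 + 271
1377 = 5×271 + 22
271 = 12×22 + 7
22 = 3×7 + 1
7 = 7×1 + 0  (stop)
So 20926/1377 = [15; 5, 12, 3, 7].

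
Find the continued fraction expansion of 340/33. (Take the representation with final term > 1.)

340 = 10·33 + 10
33 = 3·10 + 3
10 = 3·3 + 1
3 = 3·1 + 0  (stop)
So 340/33 = [10; 3, 3, 3].

[10; 3, 3, 3]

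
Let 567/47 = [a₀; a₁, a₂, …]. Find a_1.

15

567 = 12·47 + 3   →  a_0 = 12
47 = 15·3 + 2   →  a_1 = 15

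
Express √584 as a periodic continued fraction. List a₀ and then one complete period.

a₀ = ⌊√584⌋ = 24.
With m₀=0, d₀=1 and mₖ₊₁ = dₖaₖ − mₖ, dₖ₊₁ = (n − mₖ₊₁²)/dₖ, aₖ₊₁ = ⌊(a₀+mₖ₊₁)/dₖ₊₁⌋:
  k=1: m=24, d=8, a=6
  k=2: m=24, d=1, a=48
d=1 and a=2a₀=48 at k=2, so the next step gives (m, d) = (24, 8) again — its k=1 value — and the period has length 2.

[24; 6, 48]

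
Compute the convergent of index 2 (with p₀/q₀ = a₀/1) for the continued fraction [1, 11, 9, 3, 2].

109/100

Using pₖ = aₖpₖ₋₁ + pₖ₋₂, qₖ = aₖqₖ₋₁ + qₖ₋₂ (with p₋₁=1, p₋₂=0, q₋₁=0, q₋₂=1):
  k=0: a=1, p=1, q=1
  k=1: a=11, p=12, q=11
  k=2: a=9, p=109, q=100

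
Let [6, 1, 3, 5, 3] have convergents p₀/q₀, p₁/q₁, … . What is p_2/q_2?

27/4

Using pₖ = aₖpₖ₋₁ + pₖ₋₂, qₖ = aₖqₖ₋₁ + qₖ₋₂ (with p₋₁=1, p₋₂=0, q₋₁=0, q₋₂=1):
  k=0: a=6, p=6, q=1
  k=1: a=1, p=7, q=1
  k=2: a=3, p=27, q=4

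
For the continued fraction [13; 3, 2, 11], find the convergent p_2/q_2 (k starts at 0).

93/7

Using pₖ = aₖpₖ₋₁ + pₖ₋₂, qₖ = aₖqₖ₋₁ + qₖ₋₂ (with p₋₁=1, p₋₂=0, q₋₁=0, q₋₂=1):
  k=0: a=13, p=13, q=1
  k=1: a=3, p=40, q=3
  k=2: a=2, p=93, q=7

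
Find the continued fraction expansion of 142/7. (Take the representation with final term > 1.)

[20; 3, 2]

142 = 20*7 + 2
7 = 3*2 + 1
2 = 2*1 + 0  (stop)
So 142/7 = [20; 3, 2].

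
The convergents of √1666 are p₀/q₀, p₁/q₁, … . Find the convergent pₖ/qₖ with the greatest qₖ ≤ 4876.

√1666 = [40; 1, 4, 2, 4, 1, 80, …] (period length 6).
Convergents:
  p_0/q_0 = 40/1
  p_1/q_1 = 41/1
  p_2/q_2 = 204/5
  p_3/q_3 = 449/11
  p_4/q_4 = 2000/49
  p_5/q_5 = 2449/60
  p_6/q_6 = 197920/4849
  p_7/q_7 = 200369/4909
q_6 = 4849 ≤ 4876 < 4909 = q_7, so the answer is 197920/4849.

197920/4849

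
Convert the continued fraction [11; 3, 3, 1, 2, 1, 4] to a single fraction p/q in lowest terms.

Using pₖ = aₖpₖ₋₁ + pₖ₋₂ and qₖ = aₖqₖ₋₁ + qₖ₋₂:
  k=0: a=11, p=11, q=1
  k=1: a=3, p=34, q=3
  k=2: a=3, p=113, q=10
  k=3: a=1, p=147, q=13
  k=4: a=2, p=407, q=36
  k=5: a=1, p=554, q=49
  k=6: a=4, p=2623, q=232

2623/232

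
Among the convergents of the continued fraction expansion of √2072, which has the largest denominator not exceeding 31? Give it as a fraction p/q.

1229/27

√2072 = [45; 1, 1, 12, 1, 1, 90, …] (period length 6).
Convergents:
  p_0/q_0 = 45/1
  p_1/q_1 = 46/1
  p_2/q_2 = 91/2
  p_3/q_3 = 1138/25
  p_4/q_4 = 1229/27
  p_5/q_5 = 2367/52
q_4 = 27 ≤ 31 < 52 = q_5, so the answer is 1229/27.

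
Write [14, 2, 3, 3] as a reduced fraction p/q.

Fold from the inside: start with 3/1.
  3 + 1/3 = 10/3
  2 + 3/10 = 23/10
  14 + 10/23 = 332/23

332/23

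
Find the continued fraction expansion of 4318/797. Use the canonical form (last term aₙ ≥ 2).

[5; 2, 2, 1, 1, 5, 2, 5]

4318 = 5*797 + 333
797 = 2*333 + 131
333 = 2*131 + 71
131 = 1*71 + 60
71 = 1*60 + 11
60 = 5*11 + 5
11 = 2*5 + 1
5 = 5*1 + 0  (stop)
So 4318/797 = [5; 2, 2, 1, 1, 5, 2, 5].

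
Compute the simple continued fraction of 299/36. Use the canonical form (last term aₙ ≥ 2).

[8; 3, 3, 1, 2]

299 = 8×36 + 11
36 = 3×11 + 3
11 = 3×3 + 2
3 = 1×2 + 1
2 = 2×1 + 0  (stop)
So 299/36 = [8; 3, 3, 1, 2].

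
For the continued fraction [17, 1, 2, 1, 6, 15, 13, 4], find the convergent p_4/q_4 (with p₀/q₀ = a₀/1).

479/27

Using pₖ = aₖpₖ₋₁ + pₖ₋₂, qₖ = aₖqₖ₋₁ + qₖ₋₂ (with p₋₁=1, p₋₂=0, q₋₁=0, q₋₂=1):
  k=0: a=17, p=17, q=1
  k=1: a=1, p=18, q=1
  k=2: a=2, p=53, q=3
  k=3: a=1, p=71, q=4
  k=4: a=6, p=479, q=27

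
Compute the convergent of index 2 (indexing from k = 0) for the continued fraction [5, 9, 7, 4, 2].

Using pₖ = aₖpₖ₋₁ + pₖ₋₂, qₖ = aₖqₖ₋₁ + qₖ₋₂ (with p₋₁=1, p₋₂=0, q₋₁=0, q₋₂=1):
  k=0: a=5, p=5, q=1
  k=1: a=9, p=46, q=9
  k=2: a=7, p=327, q=64

327/64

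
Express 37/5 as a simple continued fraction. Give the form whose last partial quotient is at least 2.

[7; 2, 2]

37 = 7*5 + 2
5 = 2*2 + 1
2 = 2*1 + 0  (stop)
So 37/5 = [7; 2, 2].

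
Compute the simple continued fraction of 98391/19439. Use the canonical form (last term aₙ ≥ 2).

[5; 16, 3, 1, 17, 1, 15]

98391 = 5×19439 + 1196
19439 = 16×1196 + 303
1196 = 3×303 + 287
303 = 1×287 + 16
287 = 17×16 + 15
16 = 1×15 + 1
15 = 15×1 + 0  (stop)
So 98391/19439 = [5; 16, 3, 1, 17, 1, 15].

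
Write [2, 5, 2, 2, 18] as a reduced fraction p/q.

Using pₖ = aₖpₖ₋₁ + pₖ₋₂ and qₖ = aₖqₖ₋₁ + qₖ₋₂:
  k=0: a=2, p=2, q=1
  k=1: a=5, p=11, q=5
  k=2: a=2, p=24, q=11
  k=3: a=2, p=59, q=27
  k=4: a=18, p=1086, q=497

1086/497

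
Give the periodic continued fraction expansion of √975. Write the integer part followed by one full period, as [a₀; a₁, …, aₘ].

[31; 4, 2, 4, 62]

a₀ = ⌊√975⌋ = 31.
With m₀=0, d₀=1 and mₖ₊₁ = dₖaₖ − mₖ, dₖ₊₁ = (n − mₖ₊₁²)/dₖ, aₖ₊₁ = ⌊(a₀+mₖ₊₁)/dₖ₊₁⌋:
  k=1: m=31, d=14, a=4
  k=2: m=25, d=25, a=2
  k=3: m=25, d=14, a=4
  k=4: m=31, d=1, a=62
d=1 and a=2a₀=62 at k=4, so the next step gives (m, d) = (31, 14) again — its k=1 value — and the period has length 4.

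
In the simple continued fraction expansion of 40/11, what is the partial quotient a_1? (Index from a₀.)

1

40 = 3·11 + 7   →  a_0 = 3
11 = 1·7 + 4   →  a_1 = 1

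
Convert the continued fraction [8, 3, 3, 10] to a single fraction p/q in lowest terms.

855/103

Using pₖ = aₖpₖ₋₁ + pₖ₋₂ and qₖ = aₖqₖ₋₁ + qₖ₋₂:
  k=0: a=8, p=8, q=1
  k=1: a=3, p=25, q=3
  k=2: a=3, p=83, q=10
  k=3: a=10, p=855, q=103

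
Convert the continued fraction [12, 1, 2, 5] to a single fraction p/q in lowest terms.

Using pₖ = aₖpₖ₋₁ + pₖ₋₂ and qₖ = aₖqₖ₋₁ + qₖ₋₂:
  k=0: a=12, p=12, q=1
  k=1: a=1, p=13, q=1
  k=2: a=2, p=38, q=3
  k=3: a=5, p=203, q=16

203/16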